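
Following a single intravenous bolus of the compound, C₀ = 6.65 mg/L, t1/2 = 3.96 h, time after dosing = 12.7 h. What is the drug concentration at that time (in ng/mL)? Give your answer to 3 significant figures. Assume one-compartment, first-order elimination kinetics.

k = ln2 / t½ = 0.693147 / 3.96 = 0.1750 h⁻¹
C = C₀ · e^(−k·t) = 6.650 × e^(−0.1750 × 12.7)
  = 6.650 × 0.1083 = 0.7202 mg/L
Convert: 0.7202 mg/L × 1000 = 720.2 ng/mL

720 ng/mL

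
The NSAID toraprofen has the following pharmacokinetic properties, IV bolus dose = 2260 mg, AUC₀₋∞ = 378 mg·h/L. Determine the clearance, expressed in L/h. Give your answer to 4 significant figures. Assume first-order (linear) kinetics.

5.979 L/h

CL = Dose / AUC = 2260 / 378 = 5.979 L/h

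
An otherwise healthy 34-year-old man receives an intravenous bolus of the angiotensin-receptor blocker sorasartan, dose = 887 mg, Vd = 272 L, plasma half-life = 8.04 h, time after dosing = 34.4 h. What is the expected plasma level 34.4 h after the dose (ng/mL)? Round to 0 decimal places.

168 ng/mL

C₀ = Dose / Vd = 887.0 / 272 = 3.261 mg/L
k = ln2 / t½ = 0.693147 / 8.04 = 0.08621 h⁻¹
C = C₀ · e^(−k·t) = 3.261 × e^(−0.08621 × 34.4)
  = 3.261 × 0.05153 = 0.1680 mg/L
Convert: 0.1680 mg/L × 1000 = 168.0 ng/mL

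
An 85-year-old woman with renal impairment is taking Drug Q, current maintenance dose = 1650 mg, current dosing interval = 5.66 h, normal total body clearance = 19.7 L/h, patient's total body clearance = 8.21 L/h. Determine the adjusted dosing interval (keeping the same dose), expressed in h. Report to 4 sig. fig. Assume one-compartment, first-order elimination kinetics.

13.58 h

To keep the same average steady-state level, dosing rate must scale with clearance.
CL ratio = 8.21 / 19.7 = 0.4168
New interval (same dose) = 5.66 / 0.4168 = 13.58 h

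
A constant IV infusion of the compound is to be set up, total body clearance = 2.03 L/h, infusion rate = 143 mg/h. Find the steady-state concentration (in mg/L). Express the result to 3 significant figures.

At steady state Css = R₀ / CL = 143 / 2.030 = 70.44 mg/L

70.4 mg/L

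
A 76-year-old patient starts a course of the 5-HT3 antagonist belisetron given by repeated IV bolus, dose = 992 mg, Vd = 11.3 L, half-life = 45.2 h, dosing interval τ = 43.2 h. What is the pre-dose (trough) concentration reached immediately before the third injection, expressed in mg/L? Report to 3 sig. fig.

C₀ per dose = Dose / Vd = 992 / 11.3 = 87.79 mg/L
k = ln2 / t½ = 0.693147 / 45.2 = 0.01534 h⁻¹
Fraction remaining after one interval: r = e^(−kτ) = e^(−0.01534 × 43.2) = 0.5155
Before dose 3, 2 doses have been given (aged 1τ, 2τ).
C_trough = C₀ × (r + r²) = 87.79 × (0.5155 + 0.2657) = 68.58 mg/L

68.6 mg/L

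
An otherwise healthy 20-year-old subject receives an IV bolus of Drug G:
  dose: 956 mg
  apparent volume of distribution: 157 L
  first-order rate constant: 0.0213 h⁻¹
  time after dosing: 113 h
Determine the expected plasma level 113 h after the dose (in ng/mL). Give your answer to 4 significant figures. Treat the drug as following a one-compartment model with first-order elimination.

C₀ = Dose / Vd = 956.0 / 157 = 6.089 mg/L
C = C₀ · e^(−k·t) = 6.089 × e^(−0.02130 × 113)
  = 6.089 × 0.09009 = 0.5486 mg/L
Convert: 0.5486 mg/L × 1000 = 548.6 ng/mL

548.6 ng/mL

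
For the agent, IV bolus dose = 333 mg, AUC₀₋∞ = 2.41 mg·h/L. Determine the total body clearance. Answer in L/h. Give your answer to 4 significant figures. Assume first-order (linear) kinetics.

138.2 L/h

CL = Dose / AUC = 333 / 2.41 = 138.2 L/h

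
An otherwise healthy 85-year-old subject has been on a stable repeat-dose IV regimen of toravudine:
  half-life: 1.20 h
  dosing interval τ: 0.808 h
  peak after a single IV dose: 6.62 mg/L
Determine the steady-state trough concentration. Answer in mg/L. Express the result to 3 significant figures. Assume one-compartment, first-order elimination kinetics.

k = ln2 / t½ = 0.693147 / 1.20 = 0.5776 h⁻¹
e^(−kτ) = e^(−0.5776 × 0.808) = 0.6271
Accumulation ratio R = 1 / (1 − e^(−kτ)) = 1 / (1 − 0.6271) = 2.682
Steady-state trough = C₀ × R × e^(−kτ) = 6.62 × 2.682 × 0.6271 = 11.13 mg/L

11.1 mg/L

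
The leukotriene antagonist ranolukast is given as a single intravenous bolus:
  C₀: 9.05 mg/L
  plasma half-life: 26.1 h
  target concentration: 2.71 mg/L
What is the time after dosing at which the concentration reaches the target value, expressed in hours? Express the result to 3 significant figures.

k = ln2 / t½ = 0.693147 / 26.1 = 0.02656 h⁻¹
t = ln(C₀ / C) / k = ln(9.050 / 2.71) / 0.02656
  = ln(3.339) / 0.02656 = 1.206 / 0.02656 = 45.41 h

45.4 h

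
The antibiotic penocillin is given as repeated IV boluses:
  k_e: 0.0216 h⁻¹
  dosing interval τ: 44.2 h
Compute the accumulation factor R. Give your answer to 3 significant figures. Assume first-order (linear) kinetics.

1.63

e^(−kτ) = e^(−0.02160 × 44.2) = 0.3849
Accumulation ratio R = 1 / (1 − e^(−kτ)) = 1 / (1 − 0.3849) = 1.626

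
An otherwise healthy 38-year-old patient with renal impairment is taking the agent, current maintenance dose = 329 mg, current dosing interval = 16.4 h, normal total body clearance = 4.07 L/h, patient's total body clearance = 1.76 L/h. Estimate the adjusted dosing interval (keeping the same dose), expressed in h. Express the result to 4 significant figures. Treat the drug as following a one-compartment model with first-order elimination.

To keep the same average steady-state level, dosing rate must scale with clearance.
CL ratio = 1.76 / 4.07 = 0.4324
New interval (same dose) = 16.4 / 0.4324 = 37.93 h

37.93 h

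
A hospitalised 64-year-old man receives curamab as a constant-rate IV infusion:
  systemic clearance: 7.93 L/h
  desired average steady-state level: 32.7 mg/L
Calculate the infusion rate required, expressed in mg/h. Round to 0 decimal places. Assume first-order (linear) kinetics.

259 mg/h

At steady state, infusion rate R₀ = Css × CL = 32.7 × 7.930 = 259.3 mg/h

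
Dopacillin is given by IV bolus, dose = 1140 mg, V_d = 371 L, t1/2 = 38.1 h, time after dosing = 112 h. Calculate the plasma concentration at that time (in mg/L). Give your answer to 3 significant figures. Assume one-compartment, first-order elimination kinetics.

0.401 mg/L

C₀ = Dose / Vd = 1140 / 371 = 3.073 mg/L
k = ln2 / t½ = 0.693147 / 38.1 = 0.01819 h⁻¹
C = C₀ · e^(−k·t) = 3.073 × e^(−0.01819 × 112)
  = 3.073 × 0.1304 = 0.4007 mg/L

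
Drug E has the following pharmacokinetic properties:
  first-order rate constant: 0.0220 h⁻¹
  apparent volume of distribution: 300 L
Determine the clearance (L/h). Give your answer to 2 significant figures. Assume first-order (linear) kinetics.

6.6 L/h

CL = k × Vd = 0.0220 × 300 = 6.600 L/h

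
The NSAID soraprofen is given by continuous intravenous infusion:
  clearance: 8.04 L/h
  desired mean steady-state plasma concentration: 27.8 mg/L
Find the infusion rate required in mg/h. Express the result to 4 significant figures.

223.5 mg/h

At steady state, infusion rate R₀ = Css × CL = 27.8 × 8.040 = 223.5 mg/h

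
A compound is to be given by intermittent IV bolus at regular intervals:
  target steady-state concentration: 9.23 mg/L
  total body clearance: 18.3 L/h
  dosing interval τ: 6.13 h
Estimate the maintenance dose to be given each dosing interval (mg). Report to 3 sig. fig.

1040 mg

At steady state, Dose/τ = Css × CL.
Dose = Css × CL × τ = 9.23 × 18.30 × 6.13 = 1035 mg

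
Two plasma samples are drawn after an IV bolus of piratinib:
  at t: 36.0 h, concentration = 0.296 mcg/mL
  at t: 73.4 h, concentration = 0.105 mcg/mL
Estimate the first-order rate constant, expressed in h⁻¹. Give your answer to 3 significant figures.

0.0277 h⁻¹

k = ln(C₁/C₂) / (t₂ − t₁) = ln(0.296/0.105) / (73.4 − 36.0)
  = 1.036 / 37.40 = 0.02770 h⁻¹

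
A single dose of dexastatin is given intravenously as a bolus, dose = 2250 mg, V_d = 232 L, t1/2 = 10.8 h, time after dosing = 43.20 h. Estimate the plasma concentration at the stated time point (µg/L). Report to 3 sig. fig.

C₀ = Dose / Vd = 2250 / 232 = 9.698 mg/L
k = ln2 / t½ = 0.693147 / 10.8 = 0.06418 h⁻¹
t / t½ = 43.20 / 10.8 = 4 half-lives
C = C₀ × (1/2)^4 = 9.698 × 0.06250 = 0.6061 mg/L
Convert: 0.6061 mg/L × 1000 = 606.1 µg/L

606 µg/L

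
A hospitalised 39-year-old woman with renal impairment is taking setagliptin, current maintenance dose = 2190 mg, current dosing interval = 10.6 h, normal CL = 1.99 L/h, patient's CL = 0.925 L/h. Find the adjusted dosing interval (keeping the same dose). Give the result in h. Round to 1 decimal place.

To keep the same average steady-state level, dosing rate must scale with clearance.
CL ratio = 0.925 / 1.99 = 0.4648
New interval (same dose) = 10.6 / 0.4648 = 22.81 h

22.8 h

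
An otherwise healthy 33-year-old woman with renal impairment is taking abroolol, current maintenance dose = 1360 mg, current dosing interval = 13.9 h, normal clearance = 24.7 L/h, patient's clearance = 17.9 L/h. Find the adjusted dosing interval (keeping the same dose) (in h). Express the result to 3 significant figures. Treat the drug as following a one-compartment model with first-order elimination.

To keep the same average steady-state level, dosing rate must scale with clearance.
CL ratio = 17.9 / 24.7 = 0.7247
New interval (same dose) = 13.9 / 0.7247 = 19.18 h

19.2 h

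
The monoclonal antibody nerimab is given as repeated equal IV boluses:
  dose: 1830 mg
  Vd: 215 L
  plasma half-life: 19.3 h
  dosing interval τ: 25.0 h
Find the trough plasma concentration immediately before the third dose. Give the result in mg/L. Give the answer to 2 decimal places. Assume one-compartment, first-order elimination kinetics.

4.88 mg/L

C₀ per dose = Dose / Vd = 1830 / 215 = 8.512 mg/L
k = ln2 / t½ = 0.693147 / 19.3 = 0.03591 h⁻¹
Fraction remaining after one interval: r = e^(−kτ) = e^(−0.03591 × 25.0) = 0.4075
Before dose 3, 2 doses have been given (aged 1τ, 2τ).
C_trough = C₀ × (r + r²) = 8.512 × (0.4075 + 0.1661) = 4.882 mg/L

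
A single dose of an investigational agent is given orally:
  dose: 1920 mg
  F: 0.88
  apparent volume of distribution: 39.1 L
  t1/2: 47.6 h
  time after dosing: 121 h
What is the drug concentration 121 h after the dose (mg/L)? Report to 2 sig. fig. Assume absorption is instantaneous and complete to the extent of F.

7.4 mg/L

Amount reaching circulation = F × Dose = 0.88 × 1920 = 1690 mg
C₀ = F·Dose / Vd = 1690 / 39.1 = 43.22 mg/L
k = ln2 / t½ = 0.693147 / 47.6 = 0.01456 h⁻¹
C = C₀ · e^(−k·t) = 43.22 × e^(−0.01456 × 121)
  = 43.22 × 0.1717 = 7.421 mg/L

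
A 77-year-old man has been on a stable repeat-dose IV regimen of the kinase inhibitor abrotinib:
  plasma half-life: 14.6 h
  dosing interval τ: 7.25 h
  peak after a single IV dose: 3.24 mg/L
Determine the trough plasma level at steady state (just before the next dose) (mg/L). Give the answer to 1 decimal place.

k = ln2 / t½ = 0.693147 / 14.6 = 0.04748 h⁻¹
e^(−kτ) = e^(−0.04748 × 7.25) = 0.7088
Accumulation ratio R = 1 / (1 − e^(−kτ)) = 1 / (1 − 0.7088) = 3.434
Steady-state trough = C₀ × R × e^(−kτ) = 3.24 × 3.434 × 0.7088 = 7.886 mg/L

7.9 mg/L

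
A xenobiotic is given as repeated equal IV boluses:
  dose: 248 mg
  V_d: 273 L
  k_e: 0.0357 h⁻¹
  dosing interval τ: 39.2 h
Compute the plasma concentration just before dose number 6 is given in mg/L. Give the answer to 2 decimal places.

0.30 mg/L

C₀ per dose = Dose / Vd = 248 / 273 = 0.9084 mg/L
Fraction remaining after one interval: r = e^(−kτ) = e^(−0.03570 × 39.2) = 0.2467
Before dose 6, 5 doses have been given (aged 1τ, 2τ, 3τ, 4τ, 5τ).
C_trough = C₀ × (r + r² + … + r^5) = C₀ × r(1−r^5)/(1−r)
        = 0.9084 × 0.2467 × (1 − 0.0009138) / (1 − 0.2467) = 0.2972 mg/L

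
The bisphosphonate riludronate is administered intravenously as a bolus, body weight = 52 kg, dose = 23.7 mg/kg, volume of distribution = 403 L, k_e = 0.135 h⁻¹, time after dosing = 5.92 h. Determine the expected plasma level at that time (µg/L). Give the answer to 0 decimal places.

1375 µg/L

Total dose = 23.7 × 52 = 1232 mg
C₀ = Dose / Vd = 1232 / 403 = 3.057 mg/L
C = C₀ · e^(−k·t) = 3.057 × e^(−0.1350 × 5.92)
  = 3.057 × 0.4497 = 1.375 mg/L
Convert: 1.375 mg/L × 1000 = 1375 µg/L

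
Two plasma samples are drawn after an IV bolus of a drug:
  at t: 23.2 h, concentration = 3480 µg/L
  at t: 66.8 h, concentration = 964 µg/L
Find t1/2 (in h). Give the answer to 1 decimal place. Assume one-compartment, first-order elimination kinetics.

k = ln(C₁/C₂) / (t₂ − t₁) = ln(3480/964) / (66.8 − 23.2)
  = 1.284 / 43.60 = 0.02945 h⁻¹
t½ = ln2 / k = 0.693147 / 0.02945 = 23.54 h

23.5 h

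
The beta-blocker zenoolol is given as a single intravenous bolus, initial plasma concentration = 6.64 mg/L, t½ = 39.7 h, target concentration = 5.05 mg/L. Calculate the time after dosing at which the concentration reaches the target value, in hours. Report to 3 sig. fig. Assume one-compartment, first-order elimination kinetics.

k = ln2 / t½ = 0.693147 / 39.7 = 0.01746 h⁻¹
t = ln(C₀ / C) / k = ln(6.640 / 5.05) / 0.01746
  = ln(1.315) / 0.01746 = 0.2738 / 0.01746 = 15.68 h

15.7 h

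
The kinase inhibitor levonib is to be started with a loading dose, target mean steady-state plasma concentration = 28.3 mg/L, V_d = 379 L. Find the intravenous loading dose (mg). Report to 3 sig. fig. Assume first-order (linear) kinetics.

LD = Css × Vd = 28.3 × 379 = 10730 mg

10700 mg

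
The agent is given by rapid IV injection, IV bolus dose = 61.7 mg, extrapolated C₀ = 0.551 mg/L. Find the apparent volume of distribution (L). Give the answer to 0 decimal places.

Vd = Dose / C₀ = 61.70 / 0.551 = 112.0 L

112 L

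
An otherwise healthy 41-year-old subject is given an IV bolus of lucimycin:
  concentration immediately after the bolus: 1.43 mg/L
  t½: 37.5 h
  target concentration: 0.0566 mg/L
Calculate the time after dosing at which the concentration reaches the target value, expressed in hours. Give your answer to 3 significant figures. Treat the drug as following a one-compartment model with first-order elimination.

k = ln2 / t½ = 0.693147 / 37.5 = 0.01848 h⁻¹
t = ln(C₀ / C) / k = ln(1.430 / 0.0566) / 0.01848
  = ln(25.27) / 0.01848 = 3.230 / 0.01848 = 174.8 h

175 h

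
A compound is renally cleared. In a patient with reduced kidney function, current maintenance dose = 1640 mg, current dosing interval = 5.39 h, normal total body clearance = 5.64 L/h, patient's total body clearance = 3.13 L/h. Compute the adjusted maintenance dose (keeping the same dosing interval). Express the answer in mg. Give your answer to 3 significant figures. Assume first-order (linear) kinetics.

To keep the same average steady-state level, dosing rate must scale with clearance.
CL ratio = 3.13 / 5.64 = 0.5550
New dose (same interval) = 1640 × 0.5550 = 910.2 mg

910 mg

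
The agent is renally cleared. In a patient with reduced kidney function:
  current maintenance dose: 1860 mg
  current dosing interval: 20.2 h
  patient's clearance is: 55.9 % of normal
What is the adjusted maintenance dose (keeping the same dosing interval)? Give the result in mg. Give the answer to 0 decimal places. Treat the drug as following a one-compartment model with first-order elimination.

To keep the same average steady-state level, dosing rate must scale with clearance.
CL ratio = 55.9 / 100 = 0.5590
New dose (same interval) = 1860 × 0.5590 = 1040 mg

1040 mg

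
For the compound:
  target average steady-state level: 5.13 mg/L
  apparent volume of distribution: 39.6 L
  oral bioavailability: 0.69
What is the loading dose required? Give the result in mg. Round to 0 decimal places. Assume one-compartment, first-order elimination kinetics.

LD = Css × Vd / F = 5.13 × 39.6 / 0.69 = 294.4 mg

294 mg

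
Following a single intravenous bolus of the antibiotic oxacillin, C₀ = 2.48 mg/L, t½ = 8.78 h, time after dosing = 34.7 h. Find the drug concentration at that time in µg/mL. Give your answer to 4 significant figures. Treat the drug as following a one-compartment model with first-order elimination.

0.1602 µg/mL

k = ln2 / t½ = 0.693147 / 8.78 = 0.07895 h⁻¹
C = C₀ · e^(−k·t) = 2.480 × e^(−0.07895 × 34.7)
  = 2.480 × 0.06460 = 0.1602 mg/L
(0.1602 mg/L = 0.1602 µg/mL)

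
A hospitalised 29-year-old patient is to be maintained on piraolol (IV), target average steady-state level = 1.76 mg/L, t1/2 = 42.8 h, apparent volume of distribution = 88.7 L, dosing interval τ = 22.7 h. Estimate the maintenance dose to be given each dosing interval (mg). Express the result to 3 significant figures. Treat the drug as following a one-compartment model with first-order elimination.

k = ln2 / t½ = 0.693147 / 42.8 = 0.01620 h⁻¹
CL = k × Vd = 0.01620 × 88.7 = 1.437 L/h
At steady state, Dose/τ = Css × CL.
Dose = Css × CL × τ = 1.76 × 1.437 × 22.7 = 57.41 mg

57.4 mg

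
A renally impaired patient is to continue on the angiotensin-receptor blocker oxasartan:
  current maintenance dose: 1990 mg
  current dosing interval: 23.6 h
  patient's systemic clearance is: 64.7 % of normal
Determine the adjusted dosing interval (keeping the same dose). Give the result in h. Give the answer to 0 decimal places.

To keep the same average steady-state level, dosing rate must scale with clearance.
CL ratio = 64.7 / 100 = 0.6470
New interval (same dose) = 23.6 / 0.6470 = 36.48 h

36 h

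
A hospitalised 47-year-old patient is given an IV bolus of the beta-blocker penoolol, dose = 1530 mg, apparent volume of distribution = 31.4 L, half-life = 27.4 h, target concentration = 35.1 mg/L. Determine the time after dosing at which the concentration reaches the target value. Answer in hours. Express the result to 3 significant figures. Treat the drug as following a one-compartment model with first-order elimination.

C₀ = Dose / Vd = 1530 / 31.4 = 48.73 mg/L
k = ln2 / t½ = 0.693147 / 27.4 = 0.02530 h⁻¹
t = ln(C₀ / C) / k = ln(48.73 / 35.1) / 0.02530
  = ln(1.388) / 0.02530 = 0.3279 / 0.02530 = 12.96 h

13.0 h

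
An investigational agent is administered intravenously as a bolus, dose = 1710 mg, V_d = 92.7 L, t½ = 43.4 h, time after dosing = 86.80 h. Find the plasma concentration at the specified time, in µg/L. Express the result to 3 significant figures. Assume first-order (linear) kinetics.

4610 µg/L

C₀ = Dose / Vd = 1710 / 92.7 = 18.45 mg/L
k = ln2 / t½ = 0.693147 / 43.4 = 0.01597 h⁻¹
t / t½ = 86.80 / 43.4 = 2 half-lives
C = C₀ × (1/2)^2 = 18.45 × 0.2500 = 4.613 mg/L
Convert: 4.613 mg/L × 1000 = 4613 µg/L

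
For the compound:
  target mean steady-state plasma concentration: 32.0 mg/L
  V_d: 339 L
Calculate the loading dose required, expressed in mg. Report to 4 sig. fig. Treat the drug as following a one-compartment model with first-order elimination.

10850 mg

LD = Css × Vd = 32.0 × 339 = 10850 mg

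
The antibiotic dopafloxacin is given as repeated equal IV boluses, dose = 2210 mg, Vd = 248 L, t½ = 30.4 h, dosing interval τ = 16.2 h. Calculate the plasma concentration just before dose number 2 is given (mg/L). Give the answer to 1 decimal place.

6.2 mg/L

C₀ per dose = Dose / Vd = 2210 / 248 = 8.911 mg/L
k = ln2 / t½ = 0.693147 / 30.4 = 0.02280 h⁻¹
Fraction remaining after one interval: r = e^(−kτ) = e^(−0.02280 × 16.2) = 0.6912
Before dose 2, 1 dose has been given (aged 1τ).
C_trough = C₀ × r = 8.911 × 0.6912 = 6.159 mg/L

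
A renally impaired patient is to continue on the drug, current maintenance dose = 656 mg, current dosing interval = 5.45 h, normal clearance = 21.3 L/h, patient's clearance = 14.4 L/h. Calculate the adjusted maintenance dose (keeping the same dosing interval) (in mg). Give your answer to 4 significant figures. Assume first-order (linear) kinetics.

443.5 mg

To keep the same average steady-state level, dosing rate must scale with clearance.
CL ratio = 14.4 / 21.3 = 0.6761
New dose (same interval) = 656 × 0.6761 = 443.5 mg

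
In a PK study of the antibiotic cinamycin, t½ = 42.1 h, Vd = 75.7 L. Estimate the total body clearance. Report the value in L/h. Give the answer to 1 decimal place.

1.2 L/h

k = ln2 / t½ = 0.693147 / 42.1 = 0.01646 h⁻¹
CL = k × Vd = 0.01646 × 75.7 = 1.246 L/h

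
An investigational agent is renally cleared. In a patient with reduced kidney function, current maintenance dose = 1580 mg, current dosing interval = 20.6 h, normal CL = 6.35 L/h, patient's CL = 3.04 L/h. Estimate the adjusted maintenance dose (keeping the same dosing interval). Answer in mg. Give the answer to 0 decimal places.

To keep the same average steady-state level, dosing rate must scale with clearance.
CL ratio = 3.04 / 6.35 = 0.4787
New dose (same interval) = 1580 × 0.4787 = 756.3 mg

756 mg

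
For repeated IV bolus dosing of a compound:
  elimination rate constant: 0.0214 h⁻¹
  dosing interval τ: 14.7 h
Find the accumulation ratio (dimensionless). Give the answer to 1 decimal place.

e^(−kτ) = e^(−0.02140 × 14.7) = 0.7301
Accumulation ratio R = 1 / (1 − e^(−kτ)) = 1 / (1 − 0.7301) = 3.705

3.7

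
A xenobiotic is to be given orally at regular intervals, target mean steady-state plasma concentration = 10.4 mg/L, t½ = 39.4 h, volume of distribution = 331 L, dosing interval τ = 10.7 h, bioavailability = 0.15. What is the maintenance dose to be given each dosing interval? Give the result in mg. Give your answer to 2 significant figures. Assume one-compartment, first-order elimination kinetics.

k = ln2 / t½ = 0.693147 / 39.4 = 0.01759 h⁻¹
CL = k × Vd = 0.01759 × 331 = 5.822 L/h
At steady state, F × (Dose/τ) = Css × CL.
Dose = Css × CL × τ / F = 10.4 × 5.822 × 10.7 / 0.15 = 4319 mg

4300 mg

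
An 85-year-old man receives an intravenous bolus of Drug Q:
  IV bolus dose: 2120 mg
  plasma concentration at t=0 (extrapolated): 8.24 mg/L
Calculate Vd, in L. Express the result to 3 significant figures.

257 L

Vd = Dose / C₀ = 2120 / 8.24 = 257.3 L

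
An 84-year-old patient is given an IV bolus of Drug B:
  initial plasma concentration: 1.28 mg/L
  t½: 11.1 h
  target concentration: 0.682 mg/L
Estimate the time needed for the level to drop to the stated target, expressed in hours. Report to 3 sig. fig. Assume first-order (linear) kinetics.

10.1 h

k = ln2 / t½ = 0.693147 / 11.1 = 0.06245 h⁻¹
t = ln(C₀ / C) / k = ln(1.280 / 0.682) / 0.06245
  = ln(1.877) / 0.06245 = 0.6297 / 0.06245 = 10.08 h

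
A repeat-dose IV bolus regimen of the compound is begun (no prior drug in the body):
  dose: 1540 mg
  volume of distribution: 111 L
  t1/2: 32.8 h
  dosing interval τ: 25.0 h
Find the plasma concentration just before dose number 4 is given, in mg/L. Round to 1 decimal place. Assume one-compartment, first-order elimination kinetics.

C₀ per dose = Dose / Vd = 1540 / 111 = 13.87 mg/L
k = ln2 / t½ = 0.693147 / 32.8 = 0.02113 h⁻¹
Fraction remaining after one interval: r = e^(−kτ) = e^(−0.02113 × 25.0) = 0.5896
Before dose 4, 3 doses have been given (aged 1τ, 2τ, 3τ).
C_trough = C₀ × (r + r² + … + r^3) = C₀ × r(1−r^3)/(1−r)
        = 13.87 × 0.5896 × (1 − 0.2050) / (1 − 0.5896) = 15.84 mg/L

15.8 mg/L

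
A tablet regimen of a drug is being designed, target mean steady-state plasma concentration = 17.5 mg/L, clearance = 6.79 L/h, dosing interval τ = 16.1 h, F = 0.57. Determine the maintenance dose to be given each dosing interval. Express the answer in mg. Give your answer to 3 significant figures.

At steady state, F × (Dose/τ) = Css × CL.
Dose = Css × CL × τ / F = 17.5 × 6.790 × 16.1 / 0.57 = 3356 mg

3360 mg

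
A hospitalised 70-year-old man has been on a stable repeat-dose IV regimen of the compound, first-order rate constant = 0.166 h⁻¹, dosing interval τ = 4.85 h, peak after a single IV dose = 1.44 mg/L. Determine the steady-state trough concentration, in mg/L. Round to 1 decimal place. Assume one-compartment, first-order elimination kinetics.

e^(−kτ) = e^(−0.1660 × 4.85) = 0.4470
Accumulation ratio R = 1 / (1 − e^(−kτ)) = 1 / (1 − 0.4470) = 1.808
Steady-state trough = C₀ × R × e^(−kτ) = 1.44 × 1.808 × 0.4470 = 1.164 mg/L

1.2 mg/L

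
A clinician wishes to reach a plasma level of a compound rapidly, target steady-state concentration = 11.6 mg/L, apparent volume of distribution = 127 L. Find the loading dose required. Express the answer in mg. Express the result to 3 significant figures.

1470 mg

LD = Css × Vd = 11.6 × 127 = 1473 mg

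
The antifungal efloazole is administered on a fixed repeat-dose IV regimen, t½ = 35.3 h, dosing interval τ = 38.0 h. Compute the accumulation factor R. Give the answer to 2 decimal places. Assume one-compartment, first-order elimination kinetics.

k = ln2 / t½ = 0.693147 / 35.3 = 0.01964 h⁻¹
e^(−kτ) = e^(−0.01964 × 38.0) = 0.4741
Accumulation ratio R = 1 / (1 − e^(−kτ)) = 1 / (1 − 0.4741) = 1.902

1.90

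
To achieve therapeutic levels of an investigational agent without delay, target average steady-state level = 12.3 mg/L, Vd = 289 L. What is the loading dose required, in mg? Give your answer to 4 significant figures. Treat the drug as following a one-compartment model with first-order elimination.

LD = Css × Vd = 12.3 × 289 = 3555 mg

3555 mg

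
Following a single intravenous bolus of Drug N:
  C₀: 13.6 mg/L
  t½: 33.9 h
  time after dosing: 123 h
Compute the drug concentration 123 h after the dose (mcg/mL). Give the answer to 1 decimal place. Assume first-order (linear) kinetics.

k = ln2 / t½ = 0.693147 / 33.9 = 0.02045 h⁻¹
C = C₀ · e^(−k·t) = 13.60 × e^(−0.02045 × 123)
  = 13.60 × 0.08083 = 1.099 mg/L
(1.099 mg/L = 1.099 mcg/mL)

1.1 mcg/mL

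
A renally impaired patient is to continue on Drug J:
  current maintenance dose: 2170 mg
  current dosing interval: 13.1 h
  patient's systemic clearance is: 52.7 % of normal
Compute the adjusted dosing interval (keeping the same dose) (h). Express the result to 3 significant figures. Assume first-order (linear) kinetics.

24.9 h

To keep the same average steady-state level, dosing rate must scale with clearance.
CL ratio = 52.7 / 100 = 0.5270
New interval (same dose) = 13.1 / 0.5270 = 24.86 h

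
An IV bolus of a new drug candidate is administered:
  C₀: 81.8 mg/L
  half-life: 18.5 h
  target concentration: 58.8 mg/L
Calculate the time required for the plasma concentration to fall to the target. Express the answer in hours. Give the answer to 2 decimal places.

8.81 h

k = ln2 / t½ = 0.693147 / 18.5 = 0.03747 h⁻¹
t = ln(C₀ / C) / k = ln(81.80 / 58.8) / 0.03747
  = ln(1.391) / 0.03747 = 0.3300 / 0.03747 = 8.807 h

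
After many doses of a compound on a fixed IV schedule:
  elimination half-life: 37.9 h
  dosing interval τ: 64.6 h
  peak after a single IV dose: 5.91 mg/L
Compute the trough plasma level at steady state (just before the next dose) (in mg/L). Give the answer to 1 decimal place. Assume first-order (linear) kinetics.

k = ln2 / t½ = 0.693147 / 37.9 = 0.01829 h⁻¹
e^(−kτ) = e^(−0.01829 × 64.6) = 0.3068
Accumulation ratio R = 1 / (1 − e^(−kτ)) = 1 / (1 − 0.3068) = 1.443
Steady-state trough = C₀ × R × e^(−kτ) = 5.91 × 1.443 × 0.3068 = 2.616 mg/L

2.6 mg/L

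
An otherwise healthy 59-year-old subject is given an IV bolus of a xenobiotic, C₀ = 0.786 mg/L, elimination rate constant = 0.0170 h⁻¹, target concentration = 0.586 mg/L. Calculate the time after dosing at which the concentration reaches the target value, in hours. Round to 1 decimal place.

t = ln(C₀ / C) / k = ln(0.7860 / 0.586) / 0.01700
  = ln(1.341) / 0.01700 = 0.2934 / 0.01700 = 17.26 h

17.3 h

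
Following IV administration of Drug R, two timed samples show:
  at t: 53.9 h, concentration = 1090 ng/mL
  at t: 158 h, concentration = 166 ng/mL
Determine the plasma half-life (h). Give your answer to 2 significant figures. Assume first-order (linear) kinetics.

k = ln(C₁/C₂) / (t₂ − t₁) = ln(1090/166) / (158 − 53.9)
  = 1.882 / 104.1 = 0.01808 h⁻¹
t½ = ln2 / k = 0.693147 / 0.01808 = 38.34 h

38 h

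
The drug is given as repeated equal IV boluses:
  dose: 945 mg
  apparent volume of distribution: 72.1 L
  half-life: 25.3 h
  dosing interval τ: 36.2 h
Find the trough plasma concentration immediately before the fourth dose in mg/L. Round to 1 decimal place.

7.3 mg/L

C₀ per dose = Dose / Vd = 945 / 72.1 = 13.11 mg/L
k = ln2 / t½ = 0.693147 / 25.3 = 0.02740 h⁻¹
Fraction remaining after one interval: r = e^(−kτ) = e^(−0.02740 × 36.2) = 0.3709
Before dose 4, 3 doses have been given (aged 1τ, 2τ, 3τ).
C_trough = C₀ × (r + r² + … + r^3) = C₀ × r(1−r^3)/(1−r)
        = 13.11 × 0.3709 × (1 − 0.05102) / (1 − 0.3709) = 7.335 mg/L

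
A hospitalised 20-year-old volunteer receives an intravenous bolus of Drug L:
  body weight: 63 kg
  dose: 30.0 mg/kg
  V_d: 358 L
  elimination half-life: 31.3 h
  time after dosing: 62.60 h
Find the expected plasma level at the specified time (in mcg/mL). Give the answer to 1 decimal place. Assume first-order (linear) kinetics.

1.3 mcg/mL

Total dose = 30.0 × 63 = 1890 mg
C₀ = Dose / Vd = 1890 / 358 = 5.279 mg/L
k = ln2 / t½ = 0.693147 / 31.3 = 0.02215 h⁻¹
t / t½ = 62.60 / 31.3 = 2 half-lives
C = C₀ × (1/2)^2 = 5.279 × 0.2500 = 1.320 mg/L
(1.320 mg/L = 1.320 mcg/mL)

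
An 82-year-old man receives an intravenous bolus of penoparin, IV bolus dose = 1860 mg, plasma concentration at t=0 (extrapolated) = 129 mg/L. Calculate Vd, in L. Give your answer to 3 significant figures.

Vd = Dose / C₀ = 1860 / 129 = 14.42 L

14.4 L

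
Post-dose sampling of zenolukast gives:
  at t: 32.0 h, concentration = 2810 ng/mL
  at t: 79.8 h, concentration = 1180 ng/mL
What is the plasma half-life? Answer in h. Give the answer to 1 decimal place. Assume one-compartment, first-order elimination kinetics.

k = ln(C₁/C₂) / (t₂ − t₁) = ln(2810/1180) / (79.8 − 32.0)
  = 0.8677 / 47.80 = 0.01815 h⁻¹
t½ = ln2 / k = 0.693147 / 0.01815 = 38.19 h

38.2 h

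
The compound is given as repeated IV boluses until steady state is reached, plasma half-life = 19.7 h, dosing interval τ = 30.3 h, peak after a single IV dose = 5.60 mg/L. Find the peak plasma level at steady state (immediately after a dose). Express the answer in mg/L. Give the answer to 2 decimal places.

8.54 mg/L

k = ln2 / t½ = 0.693147 / 19.7 = 0.03519 h⁻¹
e^(−kτ) = e^(−0.03519 × 30.3) = 0.3443
Accumulation ratio R = 1 / (1 − e^(−kτ)) = 1 / (1 − 0.3443) = 1.525
Steady-state peak = C₀ × R = 5.60 × 1.525 = 8.540 mg/L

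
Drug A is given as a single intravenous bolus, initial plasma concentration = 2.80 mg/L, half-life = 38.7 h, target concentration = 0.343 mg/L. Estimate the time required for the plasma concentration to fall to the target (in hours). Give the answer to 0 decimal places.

117 h

k = ln2 / t½ = 0.693147 / 38.7 = 0.01791 h⁻¹
t = ln(C₀ / C) / k = ln(2.800 / 0.343) / 0.01791
  = ln(8.163) / 0.01791 = 2.100 / 0.01791 = 117.3 h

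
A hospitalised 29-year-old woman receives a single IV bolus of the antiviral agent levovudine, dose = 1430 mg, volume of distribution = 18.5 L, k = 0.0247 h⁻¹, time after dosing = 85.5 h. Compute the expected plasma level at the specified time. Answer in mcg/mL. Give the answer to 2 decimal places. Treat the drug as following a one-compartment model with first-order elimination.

C₀ = Dose / Vd = 1430 / 18.5 = 77.30 mg/L
C = C₀ · e^(−k·t) = 77.30 × e^(−0.02470 × 85.5)
  = 77.30 × 0.1210 = 9.353 mg/L
(9.353 mg/L = 9.353 mcg/mL)

9.35 mcg/mL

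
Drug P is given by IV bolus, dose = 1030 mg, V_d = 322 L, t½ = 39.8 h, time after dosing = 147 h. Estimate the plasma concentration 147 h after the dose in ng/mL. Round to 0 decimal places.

247 ng/mL

C₀ = Dose / Vd = 1030 / 322 = 3.199 mg/L
k = ln2 / t½ = 0.693147 / 39.8 = 0.01742 h⁻¹
C = C₀ · e^(−k·t) = 3.199 × e^(−0.01742 × 147)
  = 3.199 × 0.07725 = 0.2471 mg/L
Convert: 0.2471 mg/L × 1000 = 247.1 ng/mL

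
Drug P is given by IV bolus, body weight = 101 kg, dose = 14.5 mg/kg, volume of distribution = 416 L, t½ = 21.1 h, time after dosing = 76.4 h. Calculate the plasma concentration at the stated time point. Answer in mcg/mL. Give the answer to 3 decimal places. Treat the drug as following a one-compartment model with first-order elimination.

0.286 mcg/mL

Total dose = 14.5 × 101 = 1465 mg
C₀ = Dose / Vd = 1465 / 416 = 3.522 mg/L
k = ln2 / t½ = 0.693147 / 21.1 = 0.03285 h⁻¹
C = C₀ · e^(−k·t) = 3.522 × e^(−0.03285 × 76.4)
  = 3.522 × 0.08129 = 0.2863 mg/L
(0.2863 mg/L = 0.2863 mcg/mL)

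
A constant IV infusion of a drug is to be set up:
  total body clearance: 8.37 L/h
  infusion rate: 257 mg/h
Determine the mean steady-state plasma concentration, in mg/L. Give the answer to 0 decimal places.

At steady state Css = R₀ / CL = 257 / 8.370 = 30.70 mg/L

31 mg/L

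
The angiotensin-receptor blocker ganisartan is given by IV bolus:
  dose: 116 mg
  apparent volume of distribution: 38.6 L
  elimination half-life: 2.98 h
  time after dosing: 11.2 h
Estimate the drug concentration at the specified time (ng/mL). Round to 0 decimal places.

C₀ = Dose / Vd = 116.0 / 38.6 = 3.005 mg/L
k = ln2 / t½ = 0.693147 / 2.98 = 0.2326 h⁻¹
C = C₀ · e^(−k·t) = 3.005 × e^(−0.2326 × 11.2)
  = 3.005 × 0.07389 = 0.2220 mg/L
Convert: 0.2220 mg/L × 1000 = 222.0 ng/mL

222 ng/mL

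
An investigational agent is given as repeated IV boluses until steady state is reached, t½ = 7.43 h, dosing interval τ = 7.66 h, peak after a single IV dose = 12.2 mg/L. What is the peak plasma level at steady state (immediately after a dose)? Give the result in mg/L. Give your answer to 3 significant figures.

k = ln2 / t½ = 0.693147 / 7.43 = 0.09329 h⁻¹
e^(−kτ) = e^(−0.09329 × 7.66) = 0.4894
Accumulation ratio R = 1 / (1 − e^(−kτ)) = 1 / (1 − 0.4894) = 1.958
Steady-state peak = C₀ × R = 12.2 × 1.958 = 23.89 mg/L

23.9 mg/L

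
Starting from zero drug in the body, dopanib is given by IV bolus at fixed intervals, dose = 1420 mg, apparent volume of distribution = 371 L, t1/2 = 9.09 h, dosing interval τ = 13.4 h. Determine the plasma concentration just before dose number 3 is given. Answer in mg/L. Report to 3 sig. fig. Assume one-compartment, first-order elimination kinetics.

C₀ per dose = Dose / Vd = 1420 / 371 = 3.827 mg/L
k = ln2 / t½ = 0.693147 / 9.09 = 0.07625 h⁻¹
Fraction remaining after one interval: r = e^(−kτ) = e^(−0.07625 × 13.4) = 0.3600
Before dose 3, 2 doses have been given (aged 1τ, 2τ).
C_trough = C₀ × (r + r²) = 3.827 × (0.3600 + 0.1296) = 1.874 mg/L

1.87 mg/L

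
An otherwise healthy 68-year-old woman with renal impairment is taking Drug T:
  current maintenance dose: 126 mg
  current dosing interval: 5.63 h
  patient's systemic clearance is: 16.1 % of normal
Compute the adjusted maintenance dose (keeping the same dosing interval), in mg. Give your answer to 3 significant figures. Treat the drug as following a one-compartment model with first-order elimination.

20.3 mg

To keep the same average steady-state level, dosing rate must scale with clearance.
CL ratio = 16.1 / 100 = 0.1610
New dose (same interval) = 126 × 0.1610 = 20.29 mg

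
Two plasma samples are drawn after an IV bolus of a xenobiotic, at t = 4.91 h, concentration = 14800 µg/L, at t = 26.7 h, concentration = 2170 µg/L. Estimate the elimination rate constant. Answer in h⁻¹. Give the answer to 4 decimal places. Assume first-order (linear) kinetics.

0.0881 h⁻¹

k = ln(C₁/C₂) / (t₂ − t₁) = ln(14800/2170) / (26.7 − 4.91)
  = 1.920 / 21.79 = 0.08811 h⁻¹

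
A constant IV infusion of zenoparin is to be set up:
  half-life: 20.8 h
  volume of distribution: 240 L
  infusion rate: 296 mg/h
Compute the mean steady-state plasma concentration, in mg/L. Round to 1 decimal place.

k = ln2 / t½ = 0.693147 / 20.8 = 0.03332 h⁻¹
CL = k × Vd = 0.03332 × 240 = 7.997 L/h
At steady state Css = R₀ / CL = 296 / 7.997 = 37.01 mg/L

37.0 mg/L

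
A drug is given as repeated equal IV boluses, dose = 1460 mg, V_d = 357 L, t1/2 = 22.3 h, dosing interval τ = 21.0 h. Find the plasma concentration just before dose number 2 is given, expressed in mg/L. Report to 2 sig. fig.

2.1 mg/L

C₀ per dose = Dose / Vd = 1460 / 357 = 4.090 mg/L
k = ln2 / t½ = 0.693147 / 22.3 = 0.03108 h⁻¹
Fraction remaining after one interval: r = e^(−kτ) = e^(−0.03108 × 21.0) = 0.5206
Before dose 2, 1 dose has been given (aged 1τ).
C_trough = C₀ × r = 4.090 × 0.5206 = 2.129 mg/L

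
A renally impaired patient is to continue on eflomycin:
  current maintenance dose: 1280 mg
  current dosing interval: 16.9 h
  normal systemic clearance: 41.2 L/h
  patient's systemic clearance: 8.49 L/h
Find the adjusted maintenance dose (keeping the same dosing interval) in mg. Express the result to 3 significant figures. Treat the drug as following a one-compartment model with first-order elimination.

264 mg

To keep the same average steady-state level, dosing rate must scale with clearance.
CL ratio = 8.49 / 41.2 = 0.2061
New dose (same interval) = 1280 × 0.2061 = 263.8 mg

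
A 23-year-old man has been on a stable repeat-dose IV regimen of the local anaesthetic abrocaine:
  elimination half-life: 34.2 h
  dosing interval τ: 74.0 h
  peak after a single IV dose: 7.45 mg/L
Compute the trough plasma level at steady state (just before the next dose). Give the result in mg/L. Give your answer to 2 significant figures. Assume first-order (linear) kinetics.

2.1 mg/L

k = ln2 / t½ = 0.693147 / 34.2 = 0.02027 h⁻¹
e^(−kτ) = e^(−0.02027 × 74.0) = 0.2231
Accumulation ratio R = 1 / (1 − e^(−kτ)) = 1 / (1 − 0.2231) = 1.287
Steady-state trough = C₀ × R × e^(−kτ) = 7.45 × 1.287 × 0.2231 = 2.139 mg/L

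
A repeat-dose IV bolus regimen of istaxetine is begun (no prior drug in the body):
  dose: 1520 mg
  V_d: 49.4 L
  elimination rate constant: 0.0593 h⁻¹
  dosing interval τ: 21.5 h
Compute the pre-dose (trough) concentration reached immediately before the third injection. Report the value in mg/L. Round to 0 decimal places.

11 mg/L

C₀ per dose = Dose / Vd = 1520 / 49.4 = 30.77 mg/L
Fraction remaining after one interval: r = e^(−kτ) = e^(−0.05930 × 21.5) = 0.2794
Before dose 3, 2 doses have been given (aged 1τ, 2τ).
C_trough = C₀ × (r + r²) = 30.77 × (0.2794 + 0.07806) = 11.00 mg/L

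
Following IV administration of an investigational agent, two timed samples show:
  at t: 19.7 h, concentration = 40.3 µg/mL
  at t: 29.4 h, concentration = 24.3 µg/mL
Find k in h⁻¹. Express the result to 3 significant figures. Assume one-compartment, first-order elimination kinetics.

k = ln(C₁/C₂) / (t₂ − t₁) = ln(40.3/24.3) / (29.4 − 19.7)
  = 0.5059 / 9.700 = 0.05215 h⁻¹

0.0522 h⁻¹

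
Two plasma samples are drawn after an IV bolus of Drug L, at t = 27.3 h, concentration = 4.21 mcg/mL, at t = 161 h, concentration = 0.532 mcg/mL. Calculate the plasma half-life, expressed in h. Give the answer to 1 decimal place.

k = ln(C₁/C₂) / (t₂ − t₁) = ln(4.21/0.532) / (161 − 27.3)
  = 2.069 / 133.7 = 0.01547 h⁻¹
t½ = ln2 / k = 0.693147 / 0.01547 = 44.81 h

44.8 h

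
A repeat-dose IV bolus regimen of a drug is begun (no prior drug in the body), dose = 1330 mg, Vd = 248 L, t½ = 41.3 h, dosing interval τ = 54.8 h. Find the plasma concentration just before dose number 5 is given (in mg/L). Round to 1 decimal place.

C₀ per dose = Dose / Vd = 1330 / 248 = 5.363 mg/L
k = ln2 / t½ = 0.693147 / 41.3 = 0.01678 h⁻¹
Fraction remaining after one interval: r = e^(−kτ) = e^(−0.01678 × 54.8) = 0.3987
Before dose 5, 4 doses have been given (aged 1τ, 2τ, 3τ, 4τ).
C_trough = C₀ × (r + r² + … + r^4) = C₀ × r(1−r^4)/(1−r)
        = 5.363 × 0.3987 × (1 − 0.02527) / (1 − 0.3987) = 3.466 mg/L

3.5 mg/L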